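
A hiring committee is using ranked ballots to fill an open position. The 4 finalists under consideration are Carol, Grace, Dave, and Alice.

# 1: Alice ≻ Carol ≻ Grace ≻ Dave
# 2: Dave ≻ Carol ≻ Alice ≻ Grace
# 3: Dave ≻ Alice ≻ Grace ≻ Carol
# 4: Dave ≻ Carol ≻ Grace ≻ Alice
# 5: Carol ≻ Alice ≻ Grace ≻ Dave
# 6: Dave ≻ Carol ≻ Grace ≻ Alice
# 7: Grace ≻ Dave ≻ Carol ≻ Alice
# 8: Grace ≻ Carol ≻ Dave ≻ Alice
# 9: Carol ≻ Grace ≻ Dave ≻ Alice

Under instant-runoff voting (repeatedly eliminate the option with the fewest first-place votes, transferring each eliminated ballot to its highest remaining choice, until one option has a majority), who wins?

Round 1: Dave 4, Carol 2, Grace 2, Alice 1. Alice has the fewest and is eliminated.
Round 2: Dave 4, Carol 3, Grace 2. Grace has the fewest and is eliminated.
Round 3: Dave 5, Carol 4. Dave has a majority.

Dave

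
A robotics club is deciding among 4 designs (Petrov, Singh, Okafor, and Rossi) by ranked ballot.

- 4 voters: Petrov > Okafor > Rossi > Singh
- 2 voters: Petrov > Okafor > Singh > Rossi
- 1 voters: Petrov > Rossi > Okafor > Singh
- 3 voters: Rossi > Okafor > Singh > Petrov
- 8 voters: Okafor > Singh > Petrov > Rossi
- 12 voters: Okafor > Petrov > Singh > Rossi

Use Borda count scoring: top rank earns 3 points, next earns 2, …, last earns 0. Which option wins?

Borda scores:
  Petrov: 4·3 + 2·3 + 3 + 3·0 + 8·1 + 12·2 = 53
  Singh: 4·0 + 2·1 + 0 + 3·1 + 8·2 + 12·1 = 33
  Okafor: 4·2 + 2·2 + 1 + 3·2 + 8·3 + 12·3 = 79
  Rossi: 4·1 + 2·0 + 2 + 3·3 + 8·0 + 12·0 = 15
Okafor has the highest total.

Okafor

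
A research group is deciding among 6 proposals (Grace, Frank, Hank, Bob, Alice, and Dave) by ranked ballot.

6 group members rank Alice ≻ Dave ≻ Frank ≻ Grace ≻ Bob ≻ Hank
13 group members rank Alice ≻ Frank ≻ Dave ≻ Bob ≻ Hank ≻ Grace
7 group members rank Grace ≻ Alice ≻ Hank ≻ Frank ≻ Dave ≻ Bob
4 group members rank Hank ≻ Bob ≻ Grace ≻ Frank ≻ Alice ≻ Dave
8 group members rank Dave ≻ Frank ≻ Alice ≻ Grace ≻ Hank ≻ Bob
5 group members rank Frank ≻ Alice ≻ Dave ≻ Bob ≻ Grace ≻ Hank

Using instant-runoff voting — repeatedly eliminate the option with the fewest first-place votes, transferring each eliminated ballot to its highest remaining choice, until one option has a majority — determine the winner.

Alice

Round 1: Alice 19, Dave 8, Grace 7, Frank 5, Hank 4, Bob 0. Bob has the fewest and is eliminated.
Round 2: Alice 19, Dave 8, Grace 7, Frank 5, Hank 4. Hank has the fewest and is eliminated.
Round 3: Alice 19, Grace 11, Dave 8, Frank 5. Frank has the fewest and is eliminated.
Round 4: Alice 24, Grace 11, Dave 8. Alice has a majority.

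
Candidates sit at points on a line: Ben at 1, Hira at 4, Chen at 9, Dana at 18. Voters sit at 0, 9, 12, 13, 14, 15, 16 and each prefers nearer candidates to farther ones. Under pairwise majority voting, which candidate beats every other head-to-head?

Chen

With single-peaked preferences on a line, the Condorcet winner is the candidate closest to the median voter.
The median voter (position 13) is closest to Chen at 9.
Check: Chen vs Ben — voters closer to Chen: 6 of 7.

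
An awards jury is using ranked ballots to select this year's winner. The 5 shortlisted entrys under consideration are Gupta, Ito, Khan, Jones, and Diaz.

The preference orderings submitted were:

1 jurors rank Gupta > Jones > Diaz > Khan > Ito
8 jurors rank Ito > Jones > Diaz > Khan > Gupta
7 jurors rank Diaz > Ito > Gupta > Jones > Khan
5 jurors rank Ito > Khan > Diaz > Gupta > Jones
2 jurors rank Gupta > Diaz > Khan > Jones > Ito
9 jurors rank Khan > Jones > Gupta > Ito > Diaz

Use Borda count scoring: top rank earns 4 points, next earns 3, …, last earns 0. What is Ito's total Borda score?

82

Borda scores:
  Gupta: 4 + 8·0 + 7·2 + 5·1 + 2·4 + 9·2 = 49
  Ito: 0 + 8·4 + 7·3 + 5·4 + 2·0 + 9·1 = 82
  Khan: 1 + 8·1 + 7·0 + 5·3 + 2·2 + 9·4 = 64
  Jones: 3 + 8·3 + 7·1 + 5·0 + 2·1 + 9·3 = 63
  Diaz: 2 + 8·2 + 7·4 + 5·2 + 2·3 + 9·0 = 62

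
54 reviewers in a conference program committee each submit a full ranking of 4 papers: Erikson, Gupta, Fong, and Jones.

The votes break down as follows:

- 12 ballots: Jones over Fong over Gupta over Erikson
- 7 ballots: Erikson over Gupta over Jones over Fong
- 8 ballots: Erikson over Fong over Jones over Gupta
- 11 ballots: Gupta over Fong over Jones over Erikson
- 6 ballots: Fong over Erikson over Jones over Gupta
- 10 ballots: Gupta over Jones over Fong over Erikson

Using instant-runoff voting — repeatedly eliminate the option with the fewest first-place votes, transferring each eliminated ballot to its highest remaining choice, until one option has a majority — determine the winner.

Round 1: Gupta 21, Erikson 15, Jones 12, Fong 6. Fong has the fewest and is eliminated.
Round 2: Erikson 21, Gupta 21, Jones 12. Jones has the fewest and is eliminated.
Round 3: Gupta 33, Erikson 21. Gupta has a majority.

Gupta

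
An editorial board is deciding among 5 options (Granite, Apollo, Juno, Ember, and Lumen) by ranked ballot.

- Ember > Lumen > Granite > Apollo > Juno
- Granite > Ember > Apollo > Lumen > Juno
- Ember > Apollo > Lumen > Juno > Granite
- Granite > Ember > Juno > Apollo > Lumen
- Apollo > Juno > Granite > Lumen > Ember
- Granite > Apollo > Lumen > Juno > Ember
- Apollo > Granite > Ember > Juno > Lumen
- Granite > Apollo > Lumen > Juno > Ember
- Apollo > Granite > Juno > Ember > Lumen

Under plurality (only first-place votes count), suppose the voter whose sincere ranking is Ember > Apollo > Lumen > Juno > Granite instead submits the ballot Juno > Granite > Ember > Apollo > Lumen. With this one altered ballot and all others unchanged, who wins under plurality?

Granite

First-place totals with the altered ballot: Granite 4, Apollo 3, Juno 1, Ember 1, Lumen 0.
The winner is unchanged: still Granite.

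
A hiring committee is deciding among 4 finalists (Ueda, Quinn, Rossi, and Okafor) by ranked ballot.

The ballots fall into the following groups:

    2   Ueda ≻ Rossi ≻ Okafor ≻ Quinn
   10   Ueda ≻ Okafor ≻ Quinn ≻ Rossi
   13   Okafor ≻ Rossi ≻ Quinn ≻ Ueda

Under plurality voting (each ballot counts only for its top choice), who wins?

First-place vote totals:
  Ueda: 12
  Quinn: 0
  Rossi: 0
  Okafor: 13
Okafor has the most first-place votes.

Okafor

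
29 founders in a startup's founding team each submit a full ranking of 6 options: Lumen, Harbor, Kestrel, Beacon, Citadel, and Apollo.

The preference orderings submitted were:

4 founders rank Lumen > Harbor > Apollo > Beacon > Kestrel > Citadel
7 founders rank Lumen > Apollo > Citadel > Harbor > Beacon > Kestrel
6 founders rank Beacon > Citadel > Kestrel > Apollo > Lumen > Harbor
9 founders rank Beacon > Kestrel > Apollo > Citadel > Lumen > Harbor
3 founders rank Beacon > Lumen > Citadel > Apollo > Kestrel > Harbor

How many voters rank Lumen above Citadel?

Ballots ranking Lumen above Citadel: 4+7+3 = 14.
Ballots ranking Citadel above Lumen: 6+9 = 15.
So 14 of 29 voters prefer Lumen to Citadel.

14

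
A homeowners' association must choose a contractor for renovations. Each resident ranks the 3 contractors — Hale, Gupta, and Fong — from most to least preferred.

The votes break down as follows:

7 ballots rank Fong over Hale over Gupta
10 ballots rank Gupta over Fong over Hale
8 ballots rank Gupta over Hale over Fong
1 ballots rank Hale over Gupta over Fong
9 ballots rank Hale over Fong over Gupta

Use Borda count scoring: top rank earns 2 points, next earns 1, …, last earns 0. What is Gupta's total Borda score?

Borda scores:
  Hale: 7·1 + 10·0 + 8·1 + 2 + 9·2 = 35
  Gupta: 7·0 + 10·2 + 8·2 + 1 + 9·0 = 37
  Fong: 7·2 + 10·1 + 8·0 + 0 + 9·1 = 33

37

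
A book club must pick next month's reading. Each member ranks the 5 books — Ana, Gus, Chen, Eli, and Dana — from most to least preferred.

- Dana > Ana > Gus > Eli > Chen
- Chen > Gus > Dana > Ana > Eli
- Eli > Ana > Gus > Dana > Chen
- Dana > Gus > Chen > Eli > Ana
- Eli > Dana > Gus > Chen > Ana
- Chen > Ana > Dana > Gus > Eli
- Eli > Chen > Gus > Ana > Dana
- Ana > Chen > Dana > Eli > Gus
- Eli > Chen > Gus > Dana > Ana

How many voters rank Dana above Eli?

5

Ballots ranking Dana above Eli: 5.
Ballots ranking Eli above Dana: 4.
So 5 of 9 voters prefer Dana to Eli.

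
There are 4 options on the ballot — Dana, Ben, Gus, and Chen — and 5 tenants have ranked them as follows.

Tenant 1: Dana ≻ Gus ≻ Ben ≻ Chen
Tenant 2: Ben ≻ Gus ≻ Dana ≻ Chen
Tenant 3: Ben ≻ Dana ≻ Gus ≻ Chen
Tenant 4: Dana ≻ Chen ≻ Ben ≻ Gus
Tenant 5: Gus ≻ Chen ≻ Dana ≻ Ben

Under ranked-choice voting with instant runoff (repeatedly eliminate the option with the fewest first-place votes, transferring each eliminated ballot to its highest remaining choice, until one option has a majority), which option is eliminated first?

Chen

Round 1: Dana 2, Ben 2, Gus 1, Chen 0. Chen has the fewest and is eliminated.
Round 2: Dana 2, Ben 2, Gus 1. Gus has the fewest and is eliminated.
Round 3: Dana 3, Ben 2. Dana has a majority.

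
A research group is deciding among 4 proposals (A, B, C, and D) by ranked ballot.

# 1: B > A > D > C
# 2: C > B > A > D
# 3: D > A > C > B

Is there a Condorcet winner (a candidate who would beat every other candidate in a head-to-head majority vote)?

Head-to-head results (3 voters total):
A vs B: B wins 2–1.
A vs C: A wins 2–1.
A vs D: A wins 2–1.
B vs C: C wins 2–1.
B vs D: B wins 2–1.
C vs D: D wins 2–1.
No candidate beats all others: A beats C beats B beats A, a majority cycle.

No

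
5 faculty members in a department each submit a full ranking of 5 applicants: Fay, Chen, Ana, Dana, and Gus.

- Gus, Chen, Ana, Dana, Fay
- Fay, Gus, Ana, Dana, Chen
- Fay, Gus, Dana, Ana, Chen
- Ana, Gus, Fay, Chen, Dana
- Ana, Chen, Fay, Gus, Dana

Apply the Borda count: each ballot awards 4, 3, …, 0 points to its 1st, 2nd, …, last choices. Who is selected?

Gus

Borda scores:
  Fay: 0 + 4 + 4 + 2 + 2 = 12
  Chen: 3 + 0 + 0 + 1 + 3 = 7
  Ana: 2 + 2 + 1 + 4 + 4 = 13
  Dana: 1 + 1 + 2 + 0 + 0 = 4
  Gus: 4 + 3 + 3 + 3 + 1 = 14
Gus has the highest total.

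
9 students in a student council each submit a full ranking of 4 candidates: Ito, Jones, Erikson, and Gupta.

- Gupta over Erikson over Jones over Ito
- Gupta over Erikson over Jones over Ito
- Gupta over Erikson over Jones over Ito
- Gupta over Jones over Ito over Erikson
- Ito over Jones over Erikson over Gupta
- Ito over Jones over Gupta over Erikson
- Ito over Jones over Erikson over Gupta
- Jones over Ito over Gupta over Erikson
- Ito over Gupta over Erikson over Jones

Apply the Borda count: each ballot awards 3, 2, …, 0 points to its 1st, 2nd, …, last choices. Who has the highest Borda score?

Borda scores:
  Ito: 0 + 0 + 0 + 1 + 3 + 3 + 3 + 2 + 3 = 15
  Jones: 1 + 1 + 1 + 2 + 2 + 2 + 2 + 3 + 0 = 14
  Erikson: 2 + 2 + 2 + 0 + 1 + 0 + 1 + 0 + 1 = 9
  Gupta: 3 + 3 + 3 + 3 + 0 + 1 + 0 + 1 + 2 = 16
Gupta has the highest total.

Gupta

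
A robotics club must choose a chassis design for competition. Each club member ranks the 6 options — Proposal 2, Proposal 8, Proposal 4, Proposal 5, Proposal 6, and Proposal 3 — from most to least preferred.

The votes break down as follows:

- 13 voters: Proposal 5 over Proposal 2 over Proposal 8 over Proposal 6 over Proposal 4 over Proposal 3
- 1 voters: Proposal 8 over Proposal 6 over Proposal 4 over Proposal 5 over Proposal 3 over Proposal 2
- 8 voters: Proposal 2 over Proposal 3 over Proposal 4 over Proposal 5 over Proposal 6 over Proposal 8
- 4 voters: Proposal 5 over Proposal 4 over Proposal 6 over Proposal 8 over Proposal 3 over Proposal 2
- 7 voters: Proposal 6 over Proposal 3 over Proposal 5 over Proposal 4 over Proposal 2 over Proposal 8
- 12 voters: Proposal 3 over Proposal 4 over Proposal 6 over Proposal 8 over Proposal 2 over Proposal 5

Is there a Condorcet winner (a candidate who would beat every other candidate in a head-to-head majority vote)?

No

Head-to-head results (45 voters total):
Proposal 2 vs Proposal 8: Proposal 2 wins 28–17.
Proposal 2 vs Proposal 4: Proposal 4 wins 24–21.
Proposal 2 vs Proposal 5: Proposal 5 wins 25–20.
Proposal 2 vs Proposal 6: Proposal 6 wins 24–21.
Proposal 2 vs Proposal 3: Proposal 3 wins 24–21.
Proposal 8 vs Proposal 4: Proposal 4 wins 31–14.
Proposal 8 vs Proposal 5: Proposal 5 wins 32–13.
Proposal 8 vs Proposal 6: Proposal 6 wins 31–14.
Proposal 8 vs Proposal 3: Proposal 3 wins 27–18.
Proposal 4 vs Proposal 5: Proposal 5 wins 24–21.
Proposal 4 vs Proposal 6: Proposal 4 wins 24–21.
Proposal 4 vs Proposal 3: Proposal 3 wins 27–18.
Proposal 5 vs Proposal 6: Proposal 5 wins 25–20.
Proposal 5 vs Proposal 3: Proposal 3 wins 27–18.
Proposal 6 vs Proposal 3: Proposal 6 wins 25–20.
No candidate beats all others: Proposal 4 beats Proposal 6 beats Proposal 3 beats Proposal 4, a majority cycle.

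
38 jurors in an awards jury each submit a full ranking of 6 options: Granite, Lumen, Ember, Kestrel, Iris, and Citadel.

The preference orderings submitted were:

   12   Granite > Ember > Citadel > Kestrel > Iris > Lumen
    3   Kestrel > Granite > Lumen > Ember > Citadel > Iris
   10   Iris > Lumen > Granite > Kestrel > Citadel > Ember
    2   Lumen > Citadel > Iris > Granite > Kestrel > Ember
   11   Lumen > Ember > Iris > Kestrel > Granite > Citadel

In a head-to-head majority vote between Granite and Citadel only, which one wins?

Ballots ranking Granite above Citadel: 12+3+10+11 = 36.
Ballots ranking Citadel above Granite: 2.
Granite wins the head-to-head, 36–2.

Granite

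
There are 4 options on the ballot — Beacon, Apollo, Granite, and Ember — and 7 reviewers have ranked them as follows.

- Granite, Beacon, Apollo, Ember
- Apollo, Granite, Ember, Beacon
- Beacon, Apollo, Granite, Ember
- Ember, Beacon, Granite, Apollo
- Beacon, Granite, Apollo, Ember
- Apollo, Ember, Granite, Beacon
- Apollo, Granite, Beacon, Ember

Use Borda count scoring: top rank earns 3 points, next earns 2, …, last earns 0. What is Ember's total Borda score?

Borda scores:
  Beacon: 2 + 0 + 3 + 2 + 3 + 0 + 1 = 11
  Apollo: 1 + 3 + 2 + 0 + 1 + 3 + 3 = 13
  Granite: 3 + 2 + 1 + 1 + 2 + 1 + 2 = 12
  Ember: 0 + 1 + 0 + 3 + 0 + 2 + 0 = 6

6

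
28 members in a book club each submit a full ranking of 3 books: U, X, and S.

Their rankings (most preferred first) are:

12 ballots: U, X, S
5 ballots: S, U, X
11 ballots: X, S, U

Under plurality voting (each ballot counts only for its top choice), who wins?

First-place vote totals:
  U: 12
  X: 11
  S: 5
U has the most first-place votes.

U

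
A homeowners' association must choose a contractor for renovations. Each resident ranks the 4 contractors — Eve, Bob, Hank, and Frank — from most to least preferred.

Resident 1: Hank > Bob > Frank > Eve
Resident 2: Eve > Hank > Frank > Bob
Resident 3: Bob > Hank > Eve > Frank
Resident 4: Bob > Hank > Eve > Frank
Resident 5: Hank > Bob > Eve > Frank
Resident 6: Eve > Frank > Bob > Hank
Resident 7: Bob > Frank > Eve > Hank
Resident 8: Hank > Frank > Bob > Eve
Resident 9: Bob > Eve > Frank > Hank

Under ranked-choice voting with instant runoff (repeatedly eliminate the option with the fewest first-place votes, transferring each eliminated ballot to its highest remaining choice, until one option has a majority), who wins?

Round 1: Bob 4, Hank 3, Eve 2, Frank 0. Frank has the fewest and is eliminated.
Round 2: Bob 4, Hank 3, Eve 2. Eve has the fewest and is eliminated.
Round 3: Bob 5, Hank 4. Bob has a majority.

Bob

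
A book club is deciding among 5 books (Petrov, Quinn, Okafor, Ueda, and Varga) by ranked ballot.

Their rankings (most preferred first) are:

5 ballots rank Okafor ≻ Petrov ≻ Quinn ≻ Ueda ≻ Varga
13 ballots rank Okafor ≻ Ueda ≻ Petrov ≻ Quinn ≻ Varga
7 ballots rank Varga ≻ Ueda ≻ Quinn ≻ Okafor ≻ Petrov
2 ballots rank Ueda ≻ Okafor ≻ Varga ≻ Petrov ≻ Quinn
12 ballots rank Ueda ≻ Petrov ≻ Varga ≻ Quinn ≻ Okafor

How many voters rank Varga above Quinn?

Ballots ranking Varga above Quinn: 7+2+12 = 21.
Ballots ranking Quinn above Varga: 5+13 = 18.
So 21 of 39 voters prefer Varga to Quinn.

21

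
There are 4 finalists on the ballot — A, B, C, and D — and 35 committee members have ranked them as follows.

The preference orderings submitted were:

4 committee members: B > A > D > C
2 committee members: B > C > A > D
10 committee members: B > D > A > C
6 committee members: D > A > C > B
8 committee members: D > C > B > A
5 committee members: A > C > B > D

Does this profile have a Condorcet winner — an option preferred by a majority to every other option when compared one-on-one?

Head-to-head results (35 voters total):
A vs B: B wins 24–11.
A vs C: A wins 25–10.
A vs D: D wins 24–11.
B vs C: C wins 19–16.
B vs D: B wins 21–14.
C vs D: D wins 28–7.
No candidate beats all others: A beats C beats B beats A, a majority cycle.

No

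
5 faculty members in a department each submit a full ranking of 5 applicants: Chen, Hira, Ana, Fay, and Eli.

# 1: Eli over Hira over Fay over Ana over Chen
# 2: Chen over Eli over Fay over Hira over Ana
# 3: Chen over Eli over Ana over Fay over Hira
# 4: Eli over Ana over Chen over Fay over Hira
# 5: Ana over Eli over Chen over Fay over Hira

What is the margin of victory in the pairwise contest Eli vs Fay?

5

Ballots ranking Eli above Fay: 5.
Ballots ranking Fay above Eli: 0.
Eli wins 5–0, a margin of 5.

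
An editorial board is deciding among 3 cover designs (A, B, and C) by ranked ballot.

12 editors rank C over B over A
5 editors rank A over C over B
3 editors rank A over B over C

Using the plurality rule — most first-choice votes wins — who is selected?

C

First-place vote totals:
  A: 8
  B: 0
  C: 12
C has the most first-place votes.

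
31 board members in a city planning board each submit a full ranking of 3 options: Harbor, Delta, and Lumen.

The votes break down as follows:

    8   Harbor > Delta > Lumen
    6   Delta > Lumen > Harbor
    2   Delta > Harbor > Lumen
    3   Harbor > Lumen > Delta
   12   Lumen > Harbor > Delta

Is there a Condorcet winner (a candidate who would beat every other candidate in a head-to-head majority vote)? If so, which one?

There is no Condorcet winner

Head-to-head results (31 voters total):
Harbor vs Delta: Harbor wins 23–8.
Harbor vs Lumen: Lumen wins 18–13.
Delta vs Lumen: Delta wins 16–15.
No candidate beats all others: Harbor beats Delta beats Lumen beats Harbor, a majority cycle.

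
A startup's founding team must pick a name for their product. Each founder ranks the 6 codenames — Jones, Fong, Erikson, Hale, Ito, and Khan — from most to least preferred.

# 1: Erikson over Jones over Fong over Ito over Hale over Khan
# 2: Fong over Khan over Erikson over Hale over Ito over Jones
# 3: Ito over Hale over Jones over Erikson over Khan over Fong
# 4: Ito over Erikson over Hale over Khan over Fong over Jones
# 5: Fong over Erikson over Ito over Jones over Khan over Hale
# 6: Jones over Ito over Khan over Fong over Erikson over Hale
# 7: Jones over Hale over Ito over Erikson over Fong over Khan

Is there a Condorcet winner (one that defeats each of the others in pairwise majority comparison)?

Yes

Head-to-head results (7 voters total):
Jones vs Fong: Jones wins 4–3.
Jones vs Erikson: Erikson wins 4–3.
Jones vs Hale: Jones wins 4–3.
Jones vs Ito: Ito wins 4–3.
Jones vs Khan: Jones wins 5–2.
Fong vs Erikson: Erikson wins 4–3.
Fong vs Hale: Fong wins 4–3.
Fong vs Ito: Ito wins 4–3.
Fong vs Khan: Fong wins 4–3.
Erikson vs Hale: Erikson wins 5–2.
Erikson vs Ito: Ito wins 4–3.
Erikson vs Khan: Erikson wins 5–2.
Hale vs Ito: Ito wins 5–2.
Hale vs Khan: Hale wins 4–3.
Ito vs Khan: Ito wins 6–1.
Ito beats each rival — Jones (4–3), Fong (4–3), Erikson (4–3), Hale (5–2), Khan (6–1) — so Ito is the Condorcet winner.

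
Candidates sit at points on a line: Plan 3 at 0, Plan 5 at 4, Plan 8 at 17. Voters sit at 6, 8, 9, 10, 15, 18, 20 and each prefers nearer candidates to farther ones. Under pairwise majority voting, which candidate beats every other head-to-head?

Plan 5

With single-peaked preferences on a line, the Condorcet winner is the candidate closest to the median voter.
The median voter (position 10) is closest to Plan 5 at 4.
Check: Plan 5 vs Plan 3 — voters closer to Plan 5: 7 of 7.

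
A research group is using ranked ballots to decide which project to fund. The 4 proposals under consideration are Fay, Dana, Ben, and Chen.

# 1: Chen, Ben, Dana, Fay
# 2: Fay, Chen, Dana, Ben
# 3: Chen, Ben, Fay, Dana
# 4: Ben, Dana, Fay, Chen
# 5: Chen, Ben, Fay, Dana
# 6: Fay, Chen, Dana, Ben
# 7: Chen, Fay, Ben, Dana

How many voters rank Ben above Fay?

Ballots ranking Ben above Fay: 4.
Ballots ranking Fay above Ben: 3.
So 4 of 7 voters prefer Ben to Fay.

4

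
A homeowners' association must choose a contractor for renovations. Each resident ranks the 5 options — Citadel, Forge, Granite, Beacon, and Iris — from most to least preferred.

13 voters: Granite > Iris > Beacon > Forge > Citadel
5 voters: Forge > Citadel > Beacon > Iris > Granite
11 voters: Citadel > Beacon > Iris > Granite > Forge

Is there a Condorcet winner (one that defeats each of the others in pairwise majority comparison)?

Head-to-head results (29 voters total):
Citadel vs Forge: Forge wins 18–11.
Citadel vs Granite: Citadel wins 16–13.
Citadel vs Beacon: Citadel wins 16–13.
Citadel vs Iris: Citadel wins 16–13.
Forge vs Granite: Granite wins 24–5.
Forge vs Beacon: Beacon wins 24–5.
Forge vs Iris: Iris wins 24–5.
Granite vs Beacon: Beacon wins 16–13.
Granite vs Iris: Iris wins 16–13.
Beacon vs Iris: Beacon wins 16–13.
No candidate beats all others: Citadel beats Granite beats Forge beats Citadel, a majority cycle.

No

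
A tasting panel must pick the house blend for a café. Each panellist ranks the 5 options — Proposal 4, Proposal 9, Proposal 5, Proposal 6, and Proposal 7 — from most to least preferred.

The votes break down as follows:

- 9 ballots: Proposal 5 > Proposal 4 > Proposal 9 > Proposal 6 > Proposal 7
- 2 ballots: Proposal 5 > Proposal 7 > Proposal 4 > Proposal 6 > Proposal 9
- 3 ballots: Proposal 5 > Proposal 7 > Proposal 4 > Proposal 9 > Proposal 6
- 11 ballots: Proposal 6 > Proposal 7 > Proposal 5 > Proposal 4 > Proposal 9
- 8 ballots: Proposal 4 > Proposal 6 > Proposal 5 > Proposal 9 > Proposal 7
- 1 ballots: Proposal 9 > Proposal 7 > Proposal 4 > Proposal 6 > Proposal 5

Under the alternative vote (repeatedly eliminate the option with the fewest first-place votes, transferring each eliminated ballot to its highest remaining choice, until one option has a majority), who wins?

Proposal 6

Round 1: Proposal 5 14, Proposal 6 11, Proposal 4 8, Proposal 9 1, Proposal 7 0. Proposal 7 has the fewest and is eliminated.
Round 2: Proposal 5 14, Proposal 6 11, Proposal 4 8, Proposal 9 1. Proposal 9 has the fewest and is eliminated.
Round 3: Proposal 5 14, Proposal 6 11, Proposal 4 9. Proposal 4 has the fewest and is eliminated.
Round 4: Proposal 6 20, Proposal 5 14. Proposal 6 has a majority.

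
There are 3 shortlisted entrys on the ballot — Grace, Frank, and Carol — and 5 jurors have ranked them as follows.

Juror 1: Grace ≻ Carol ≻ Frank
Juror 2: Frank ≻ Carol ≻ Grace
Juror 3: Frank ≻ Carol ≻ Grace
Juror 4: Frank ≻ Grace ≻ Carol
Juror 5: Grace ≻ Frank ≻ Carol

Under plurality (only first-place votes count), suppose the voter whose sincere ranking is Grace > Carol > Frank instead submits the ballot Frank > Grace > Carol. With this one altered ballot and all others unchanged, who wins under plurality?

First-place totals with the altered ballot: Grace 1, Frank 4, Carol 0.
The winner is unchanged: still Frank.

Frank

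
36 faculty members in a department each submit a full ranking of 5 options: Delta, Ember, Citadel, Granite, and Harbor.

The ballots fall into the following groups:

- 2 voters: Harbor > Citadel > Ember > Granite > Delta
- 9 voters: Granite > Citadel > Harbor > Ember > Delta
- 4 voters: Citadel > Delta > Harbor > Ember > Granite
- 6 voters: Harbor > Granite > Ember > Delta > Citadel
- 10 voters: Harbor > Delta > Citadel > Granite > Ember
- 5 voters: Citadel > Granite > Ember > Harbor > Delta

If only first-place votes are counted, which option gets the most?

First-place vote totals:
  Delta: 0
  Ember: 0
  Citadel: 9
  Granite: 9
  Harbor: 18
Harbor has the most first-place votes.

Harbor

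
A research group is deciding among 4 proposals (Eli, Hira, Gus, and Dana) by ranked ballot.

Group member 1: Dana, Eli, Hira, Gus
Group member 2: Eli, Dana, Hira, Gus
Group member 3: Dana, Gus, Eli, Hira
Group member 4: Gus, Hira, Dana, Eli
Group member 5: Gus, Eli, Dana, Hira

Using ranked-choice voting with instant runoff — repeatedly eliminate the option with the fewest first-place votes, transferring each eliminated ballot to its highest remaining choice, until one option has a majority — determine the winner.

Dana

Round 1: Gus 2, Dana 2, Eli 1, Hira 0. Hira has the fewest and is eliminated.
Round 2: Gus 2, Dana 2, Eli 1. Eli has the fewest and is eliminated.
Round 3: Dana 3, Gus 2. Dana has a majority.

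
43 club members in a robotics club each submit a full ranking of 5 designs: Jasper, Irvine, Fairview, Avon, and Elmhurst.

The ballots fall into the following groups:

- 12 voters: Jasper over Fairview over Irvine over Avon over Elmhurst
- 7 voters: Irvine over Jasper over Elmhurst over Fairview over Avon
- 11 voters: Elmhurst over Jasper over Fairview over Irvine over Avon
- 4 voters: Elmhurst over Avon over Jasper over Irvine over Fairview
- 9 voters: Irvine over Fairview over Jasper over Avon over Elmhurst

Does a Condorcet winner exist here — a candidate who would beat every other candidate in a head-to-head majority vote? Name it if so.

Jasper

Head-to-head results (43 voters total):
Jasper vs Irvine: Jasper wins 27–16.
Jasper vs Fairview: Jasper wins 34–9.
Jasper vs Avon: Jasper wins 39–4.
Jasper vs Elmhurst: Jasper wins 28–15.
Irvine vs Fairview: Fairview wins 23–20.
Irvine vs Avon: Irvine wins 39–4.
Irvine vs Elmhurst: Irvine wins 28–15.
Fairview vs Avon: Fairview wins 39–4.
Fairview vs Elmhurst: Elmhurst wins 22–21.
Avon vs Elmhurst: Elmhurst wins 22–21.
Jasper beats each rival — Irvine (27–16), Fairview (34–9), Avon (39–4), Elmhurst (28–15) — so Jasper is the Condorcet winner.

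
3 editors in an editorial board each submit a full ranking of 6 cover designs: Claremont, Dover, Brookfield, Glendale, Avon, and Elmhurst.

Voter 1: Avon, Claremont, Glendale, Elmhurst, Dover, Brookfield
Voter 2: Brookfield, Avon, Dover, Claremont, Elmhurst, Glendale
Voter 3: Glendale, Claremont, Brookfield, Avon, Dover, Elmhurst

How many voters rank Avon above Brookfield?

Ballots ranking Avon above Brookfield: 1.
Ballots ranking Brookfield above Avon: 2.
So 1 of 3 voters prefer Avon to Brookfield.

1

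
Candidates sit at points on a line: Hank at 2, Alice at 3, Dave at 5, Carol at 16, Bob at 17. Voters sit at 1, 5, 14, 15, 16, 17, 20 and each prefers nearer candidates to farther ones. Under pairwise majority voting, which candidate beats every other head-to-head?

With single-peaked preferences on a line, the Condorcet winner is the candidate closest to the median voter.
The median voter (position 15) is closest to Carol at 16.
Check: Carol vs Dave — voters closer to Carol: 5 of 7.

Carol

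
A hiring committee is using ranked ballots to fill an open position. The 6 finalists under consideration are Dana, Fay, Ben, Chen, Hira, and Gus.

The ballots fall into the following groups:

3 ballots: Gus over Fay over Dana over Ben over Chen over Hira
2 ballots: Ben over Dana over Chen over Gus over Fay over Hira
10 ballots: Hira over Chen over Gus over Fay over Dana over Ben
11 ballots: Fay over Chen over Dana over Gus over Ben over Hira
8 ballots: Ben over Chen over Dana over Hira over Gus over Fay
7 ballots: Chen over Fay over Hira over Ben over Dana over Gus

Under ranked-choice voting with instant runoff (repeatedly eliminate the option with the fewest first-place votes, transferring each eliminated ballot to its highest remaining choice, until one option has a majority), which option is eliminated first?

Dana

Round 1: Fay 11, Ben 10, Hira 10, Chen 7, Gus 3, Dana 0. Dana has the fewest and is eliminated.
Round 2: Fay 11, Ben 10, Hira 10, Chen 7, Gus 3. Gus has the fewest and is eliminated.
Round 3: Fay 14, Ben 10, Hira 10, Chen 7. Chen has the fewest and is eliminated.
Round 4: Fay 21, Ben 10, Hira 10. Fay has a majority.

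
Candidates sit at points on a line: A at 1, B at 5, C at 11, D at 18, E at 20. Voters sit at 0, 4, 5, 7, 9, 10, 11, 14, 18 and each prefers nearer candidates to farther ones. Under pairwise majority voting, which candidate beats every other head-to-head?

With single-peaked preferences on a line, the Condorcet winner is the candidate closest to the median voter.
The median voter (position 9) is closest to C at 11.
Check: C vs B — voters closer to C: 5 of 9.

C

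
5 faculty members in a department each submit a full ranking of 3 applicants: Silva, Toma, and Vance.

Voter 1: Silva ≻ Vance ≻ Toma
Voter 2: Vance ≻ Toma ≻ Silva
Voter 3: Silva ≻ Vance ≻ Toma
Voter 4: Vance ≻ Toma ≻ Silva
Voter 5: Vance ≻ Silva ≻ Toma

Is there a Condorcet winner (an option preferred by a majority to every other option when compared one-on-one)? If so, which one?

Vance

Head-to-head results (5 voters total):
Silva vs Toma: Silva wins 3–2.
Silva vs Vance: Vance wins 3–2.
Toma vs Vance: Vance wins 5–0.
Vance beats each rival — Silva (3–2), Toma (5–0) — so Vance is the Condorcet winner.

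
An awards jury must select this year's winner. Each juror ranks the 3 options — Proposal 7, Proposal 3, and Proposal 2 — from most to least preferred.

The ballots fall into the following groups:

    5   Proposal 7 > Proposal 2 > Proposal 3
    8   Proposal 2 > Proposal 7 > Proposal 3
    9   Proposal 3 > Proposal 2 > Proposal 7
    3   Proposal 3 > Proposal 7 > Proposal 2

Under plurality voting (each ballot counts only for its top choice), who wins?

First-place vote totals:
  Proposal 7: 5
  Proposal 3: 12
  Proposal 2: 8
Proposal 3 has the most first-place votes.

Proposal 3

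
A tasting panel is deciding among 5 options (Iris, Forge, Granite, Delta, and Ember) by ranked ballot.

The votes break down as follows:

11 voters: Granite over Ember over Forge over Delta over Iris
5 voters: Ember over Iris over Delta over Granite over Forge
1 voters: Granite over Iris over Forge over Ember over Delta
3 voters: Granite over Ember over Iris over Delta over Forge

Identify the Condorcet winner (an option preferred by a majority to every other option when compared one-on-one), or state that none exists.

Head-to-head results (20 voters total):
Iris vs Forge: Forge wins 11–9.
Iris vs Granite: Granite wins 15–5.
Iris vs Delta: Delta wins 11–9.
Iris vs Ember: Ember wins 19–1.
Forge vs Granite: Granite wins 20–0.
Forge vs Delta: Forge wins 12–8.
Forge vs Ember: Ember wins 19–1.
Granite vs Delta: Granite wins 15–5.
Granite vs Ember: Granite wins 15–5.
Delta vs Ember: Ember wins 20–0.
Granite beats each rival — Iris (15–5), Forge (20–0), Delta (15–5), Ember (15–5) — so Granite is the Condorcet winner.

Granite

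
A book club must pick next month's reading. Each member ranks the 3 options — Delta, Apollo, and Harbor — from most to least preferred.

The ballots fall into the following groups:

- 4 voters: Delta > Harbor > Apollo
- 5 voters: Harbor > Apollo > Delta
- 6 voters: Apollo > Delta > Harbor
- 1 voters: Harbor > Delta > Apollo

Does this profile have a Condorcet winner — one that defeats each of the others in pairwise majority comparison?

No

Head-to-head results (16 voters total):
Delta vs Apollo: Apollo wins 11–5.
Delta vs Harbor: Delta wins 10–6.
Apollo vs Harbor: Harbor wins 10–6.
No candidate beats all others: Delta beats Harbor beats Apollo beats Delta, a majority cycle.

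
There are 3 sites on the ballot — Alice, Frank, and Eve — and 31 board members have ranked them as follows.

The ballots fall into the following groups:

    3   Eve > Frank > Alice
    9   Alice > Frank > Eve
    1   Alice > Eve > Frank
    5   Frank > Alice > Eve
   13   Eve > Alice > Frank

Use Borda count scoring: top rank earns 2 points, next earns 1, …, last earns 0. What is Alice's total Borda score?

Borda scores:
  Alice: 3·0 + 9·2 + 2 + 5·1 + 13·1 = 38
  Frank: 3·1 + 9·1 + 0 + 5·2 + 13·0 = 22
  Eve: 3·2 + 9·0 + 1 + 5·0 + 13·2 = 33

38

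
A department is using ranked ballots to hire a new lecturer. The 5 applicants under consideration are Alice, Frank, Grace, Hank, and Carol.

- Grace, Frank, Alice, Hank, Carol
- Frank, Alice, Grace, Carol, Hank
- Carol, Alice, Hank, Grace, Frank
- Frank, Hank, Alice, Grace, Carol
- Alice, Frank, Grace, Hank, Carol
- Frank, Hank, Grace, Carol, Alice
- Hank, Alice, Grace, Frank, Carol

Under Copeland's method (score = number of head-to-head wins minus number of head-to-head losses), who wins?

Frank

Pairwise results:
  Alice vs Frank: Frank wins 4–3.
  Alice vs Grace: Alice wins 5–2.
  Alice vs Hank: Alice wins 4–3.
  Alice vs Carol: Alice wins 5–2.
  Frank vs Grace: Frank wins 4–3.
  Frank vs Hank: Frank wins 5–2.
  Frank vs Carol: Frank wins 6–1.
  Grace vs Hank: Hank wins 4–3.
  Grace vs Carol: Grace wins 6–1.
  Hank vs Carol: Hank wins 5–2.
Copeland scores (wins − losses):
  Alice: 3 − 1 = 2
  Frank: 4 − 0 = 4
  Grace: 1 − 3 = -2
  Hank: 2 − 2 = 0
  Carol: 0 − 4 = -4
Frank has the best Copeland score.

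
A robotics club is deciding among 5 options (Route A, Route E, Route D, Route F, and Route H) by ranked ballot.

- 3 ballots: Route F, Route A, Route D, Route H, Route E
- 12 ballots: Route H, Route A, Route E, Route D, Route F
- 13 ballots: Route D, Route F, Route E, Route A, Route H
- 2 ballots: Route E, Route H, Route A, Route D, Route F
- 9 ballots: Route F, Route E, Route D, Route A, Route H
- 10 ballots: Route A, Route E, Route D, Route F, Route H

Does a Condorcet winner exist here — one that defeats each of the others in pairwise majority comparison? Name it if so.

There is no Condorcet winner

Head-to-head results (49 voters total):
Route A vs Route E: Route A wins 25–24.
Route A vs Route D: Route A wins 27–22.
Route A vs Route F: Route F wins 25–24.
Route A vs Route H: Route A wins 35–14.
Route E vs Route D: Route E wins 33–16.
Route E vs Route F: Route F wins 25–24.
Route E vs Route H: Route E wins 34–15.
Route D vs Route F: Route D wins 37–12.
Route D vs Route H: Route D wins 35–14.
Route F vs Route H: Route F wins 35–14.
No candidate beats all others: Route A beats Route D beats Route F beats Route A, a majority cycle.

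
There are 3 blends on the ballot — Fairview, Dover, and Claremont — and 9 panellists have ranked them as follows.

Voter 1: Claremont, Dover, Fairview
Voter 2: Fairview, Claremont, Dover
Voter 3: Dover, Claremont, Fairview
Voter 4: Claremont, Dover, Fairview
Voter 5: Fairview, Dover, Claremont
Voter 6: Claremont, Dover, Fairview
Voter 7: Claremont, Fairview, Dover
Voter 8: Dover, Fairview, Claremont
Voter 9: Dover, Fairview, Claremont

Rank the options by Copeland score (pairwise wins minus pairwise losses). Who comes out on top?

Pairwise results:
  Fairview vs Dover: Dover wins 6–3.
  Fairview vs Claremont: Claremont wins 5–4.
  Dover vs Claremont: Claremont wins 5–4.
Copeland scores (wins − losses):
  Fairview: 0 − 2 = -2
  Dover: 1 − 1 = 0
  Claremont: 2 − 0 = 2
Claremont has the best Copeland score.

Claremont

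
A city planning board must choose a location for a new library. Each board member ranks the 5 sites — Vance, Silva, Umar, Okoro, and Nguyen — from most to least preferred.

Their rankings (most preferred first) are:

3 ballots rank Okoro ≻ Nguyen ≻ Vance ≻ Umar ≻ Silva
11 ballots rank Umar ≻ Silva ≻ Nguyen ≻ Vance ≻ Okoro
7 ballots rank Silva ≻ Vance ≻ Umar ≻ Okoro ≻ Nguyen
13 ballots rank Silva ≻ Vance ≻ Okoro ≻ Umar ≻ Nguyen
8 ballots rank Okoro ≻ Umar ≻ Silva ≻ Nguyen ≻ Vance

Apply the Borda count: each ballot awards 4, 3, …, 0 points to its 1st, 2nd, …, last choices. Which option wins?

Silva

Borda scores:
  Vance: 3·2 + 11·1 + 7·3 + 13·3 + 8·0 = 77
  Silva: 3·0 + 11·3 + 7·4 + 13·4 + 8·2 = 129
  Umar: 3·1 + 11·4 + 7·2 + 13·1 + 8·3 = 98
  Okoro: 3·4 + 11·0 + 7·1 + 13·2 + 8·4 = 77
  Nguyen: 3·3 + 11·2 + 7·0 + 13·0 + 8·1 = 39
Silva has the highest total.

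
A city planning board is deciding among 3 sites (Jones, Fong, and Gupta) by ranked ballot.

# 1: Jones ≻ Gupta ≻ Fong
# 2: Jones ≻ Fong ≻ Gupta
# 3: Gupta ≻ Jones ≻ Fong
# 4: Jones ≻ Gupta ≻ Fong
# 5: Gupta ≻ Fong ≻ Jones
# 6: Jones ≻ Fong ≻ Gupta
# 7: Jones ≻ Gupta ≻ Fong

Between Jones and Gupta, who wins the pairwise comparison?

Ballots ranking Jones above Gupta: 5.
Ballots ranking Gupta above Jones: 2.
Jones wins the head-to-head, 5–2.

Jones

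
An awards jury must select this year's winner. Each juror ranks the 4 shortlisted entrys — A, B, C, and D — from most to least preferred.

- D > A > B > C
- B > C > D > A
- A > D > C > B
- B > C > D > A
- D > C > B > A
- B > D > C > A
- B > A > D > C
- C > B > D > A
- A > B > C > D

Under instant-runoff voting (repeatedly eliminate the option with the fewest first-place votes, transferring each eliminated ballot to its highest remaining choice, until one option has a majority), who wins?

B

Round 1: B 4, A 2, D 2, C 1. C has the fewest and is eliminated.
Round 2: B 5, A 2, D 2. B has a majority.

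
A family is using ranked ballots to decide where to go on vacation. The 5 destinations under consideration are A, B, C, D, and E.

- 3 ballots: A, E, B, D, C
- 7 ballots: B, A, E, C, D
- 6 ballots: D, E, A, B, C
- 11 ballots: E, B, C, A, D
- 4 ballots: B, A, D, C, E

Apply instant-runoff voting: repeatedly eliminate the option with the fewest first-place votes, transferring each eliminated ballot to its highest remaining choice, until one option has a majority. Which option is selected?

E

Round 1: B 11, E 11, D 6, A 3, C 0. C has the fewest and is eliminated.
Round 2: B 11, E 11, D 6, A 3. A has the fewest and is eliminated.
Round 3: E 14, B 11, D 6. D has the fewest and is eliminated.
Round 4: E 20, B 11. E has a majority.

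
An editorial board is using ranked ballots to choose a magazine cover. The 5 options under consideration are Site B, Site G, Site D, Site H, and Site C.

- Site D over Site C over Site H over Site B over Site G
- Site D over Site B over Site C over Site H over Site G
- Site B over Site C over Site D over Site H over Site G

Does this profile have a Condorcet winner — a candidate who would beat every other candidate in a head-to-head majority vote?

Yes

Head-to-head results (3 voters total):
Site B vs Site G: Site B wins 3–0.
Site B vs Site D: Site D wins 2–1.
Site B vs Site H: Site B wins 2–1.
Site B vs Site C: Site B wins 2–1.
Site G vs Site D: Site D wins 3–0.
Site G vs Site H: Site H wins 3–0.
Site G vs Site C: Site C wins 3–0.
Site D vs Site H: Site D wins 3–0.
Site D vs Site C: Site D wins 2–1.
Site H vs Site C: Site C wins 3–0.
Site D beats each rival — Site B (2–1), Site G (3–0), Site H (3–0), Site C (2–1) — so Site D is the Condorcet winner.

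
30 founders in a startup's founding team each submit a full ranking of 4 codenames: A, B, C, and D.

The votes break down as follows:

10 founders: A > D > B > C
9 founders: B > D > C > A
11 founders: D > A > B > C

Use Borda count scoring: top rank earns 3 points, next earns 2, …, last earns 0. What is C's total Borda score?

9

Borda scores:
  A: 10·3 + 9·0 + 11·2 = 52
  B: 10·1 + 9·3 + 11·1 = 48
  C: 10·0 + 9·1 + 11·0 = 9
  D: 10·2 + 9·2 + 11·3 = 71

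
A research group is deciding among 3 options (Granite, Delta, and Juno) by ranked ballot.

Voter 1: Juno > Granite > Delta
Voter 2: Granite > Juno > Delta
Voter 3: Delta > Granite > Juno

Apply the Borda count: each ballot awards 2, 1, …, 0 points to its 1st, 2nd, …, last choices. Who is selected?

Granite

Borda scores:
  Granite: 1 + 2 + 1 = 4
  Delta: 0 + 0 + 2 = 2
  Juno: 2 + 1 + 0 = 3
Granite has the highest total.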